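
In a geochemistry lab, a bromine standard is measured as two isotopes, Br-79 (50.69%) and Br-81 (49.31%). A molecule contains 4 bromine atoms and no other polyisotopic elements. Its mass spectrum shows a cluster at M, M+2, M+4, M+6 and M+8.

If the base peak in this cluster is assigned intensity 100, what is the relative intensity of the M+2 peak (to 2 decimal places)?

68.53

Binomial terms of (0.5069 + 0.4931)^4: M 0.0660, M+2 0.2569, M+4 0.3749, M+6 0.2431, M+8 0.0591 → M+4 is the base peak.
P(M+4) = C(4,2) × 0.5069^2 × 0.4931^2 = 6 × 0.25694761 × 0.24314761 = 0.374857 (base)
P(M+2) = C(4,1) × 0.5069^3 × 0.4931^1 = 4 × 0.13024674 × 0.4931 = 0.256899
Relative intensity = 0.256899 / 0.374857 × 100 = 68.53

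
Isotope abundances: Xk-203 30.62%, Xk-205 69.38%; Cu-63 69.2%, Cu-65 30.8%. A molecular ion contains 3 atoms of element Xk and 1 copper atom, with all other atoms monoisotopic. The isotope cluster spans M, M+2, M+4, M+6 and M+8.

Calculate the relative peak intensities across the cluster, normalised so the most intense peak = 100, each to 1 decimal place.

Element Xk pattern (n=3): 0.02870883 : 0.19514882 : 0.44217586 : 0.33396649
Copper pattern (n=1): 0.6920 : 0.3080
Convolve the two distributions (both contribute in 2-u steps):
  M: 0.02870883×0.6920 = 0.019867
  M+2: 0.02870883×0.3080 + 0.19514882×0.6920 = 0.143885
  M+4: 0.19514882×0.3080 + 0.44217586×0.6920 = 0.366092
  M+6: 0.44217586×0.3080 + 0.33396649×0.6920 = 0.367295
  M+8: 0.33396649×0.3080 = 0.102862
Scale to base peak (0.367295) = 100: 5.4 : 39.2 : 99.7 : 100.0 : 28.0

5.4 : 39.2 : 99.7 : 100.0 : 28.0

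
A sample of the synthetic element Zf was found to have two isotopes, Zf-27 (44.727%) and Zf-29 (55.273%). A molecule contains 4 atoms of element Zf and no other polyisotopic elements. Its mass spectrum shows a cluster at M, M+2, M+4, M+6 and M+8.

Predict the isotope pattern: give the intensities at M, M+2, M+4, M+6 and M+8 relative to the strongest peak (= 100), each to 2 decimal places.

10.91 : 53.95 : 100.00 : 82.39 : 25.45

Each Zf atom is independently Zf-27 (p = 0.44727) or Zf-29 (q = 0.55273); the cluster is the binomial expansion (p + q)^4.
P(M) = 0.44727^4 = 0.040020
P(M+2) = 4 × 0.44727^3 × 0.55273^1 = 0.197826
P(M+4) = 6 × 0.44727^2 × 0.55273^2 = 0.366705
P(M+6) = 4 × 0.44727^1 × 0.55273^3 = 0.302113
P(M+8) = 0.55273^4 = 0.093337
The M+4 peak is largest (0.366705); scaling to 100 gives 10.91 : 53.95 : 100.00 : 82.39 : 25.45.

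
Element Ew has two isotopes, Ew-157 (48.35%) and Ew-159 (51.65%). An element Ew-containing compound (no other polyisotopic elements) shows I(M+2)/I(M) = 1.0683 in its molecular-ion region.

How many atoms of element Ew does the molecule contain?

1

For n independent Ew atoms, I(M+2)/I(M) = n · (abundance Ew-159) / (abundance Ew-157) = n · 0.5165/0.4835.
n = 1.0683 × 0.4835/0.5165 = 1.00 ≈ 1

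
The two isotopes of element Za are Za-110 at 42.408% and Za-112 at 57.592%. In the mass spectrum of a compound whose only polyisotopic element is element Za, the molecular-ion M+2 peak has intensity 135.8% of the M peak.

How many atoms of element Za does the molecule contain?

For n independent Za atoms, I(M+2)/I(M) = n · (abundance Za-112) / (abundance Za-110) = n · 0.57592/0.42408.
n = 1.358 × 0.42408/0.57592 = 1.00 ≈ 1

1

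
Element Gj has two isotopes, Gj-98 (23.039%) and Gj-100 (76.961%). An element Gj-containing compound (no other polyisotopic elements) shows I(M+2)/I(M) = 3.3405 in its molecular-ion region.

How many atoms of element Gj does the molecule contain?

1

With n Gj atoms, P(M+2)/P(M) = C(n,1)·p^(n−1)q / p^n = n·q/p = n · 0.76961/0.23039.
n = 3.3405 × 0.23039/0.76961 = 1.00 ≈ 1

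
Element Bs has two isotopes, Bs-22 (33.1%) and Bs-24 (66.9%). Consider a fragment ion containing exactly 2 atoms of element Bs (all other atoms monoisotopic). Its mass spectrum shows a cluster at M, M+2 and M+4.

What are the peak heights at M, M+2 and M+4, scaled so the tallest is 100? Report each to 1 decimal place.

24.5 : 99.0 : 100.0

The 2 Bs atoms are independent, so intensities follow the terms of (0.331 + 0.669)^2.
P(M) = 0.331^2 = 0.109561
P(M+2) = 2 × 0.331^1 × 0.669^1 = 0.442878
P(M+4) = 0.669^2 = 0.447561
The M+4 peak is largest (0.447561); scaling to 100 gives 24.5 : 99.0 : 100.0.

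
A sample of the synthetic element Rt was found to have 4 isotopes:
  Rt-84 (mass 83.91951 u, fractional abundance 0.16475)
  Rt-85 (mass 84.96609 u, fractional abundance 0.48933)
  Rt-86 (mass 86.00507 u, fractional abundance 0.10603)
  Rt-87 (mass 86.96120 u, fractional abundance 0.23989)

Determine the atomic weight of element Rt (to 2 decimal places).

85.38 u

Ar = Σ fᵢ·mᵢ = 0.16475 × 83.91951 + 0.48933 × 84.96609 + 0.10603 × 86.00507 + 0.23989 × 86.96120
= 13.825739 + 41.576457 + 9.119118 + 20.861122 = 85.382436 u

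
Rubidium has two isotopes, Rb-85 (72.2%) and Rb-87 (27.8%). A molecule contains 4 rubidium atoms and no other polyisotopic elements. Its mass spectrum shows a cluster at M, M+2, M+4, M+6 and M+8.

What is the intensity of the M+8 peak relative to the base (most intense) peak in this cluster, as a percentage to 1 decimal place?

Binomial terms of (0.722 + 0.278)^4: M 0.2717, M+2 0.4185, M+4 0.2417, M+6 0.0620, M+8 0.0060 → M+2 is the base peak.
P(M+2) = C(4,1) × 0.722^3 × 0.278^1 = 4 × 0.37636705 × 0.2780 = 0.418520 (base)
P(M+8) = C(4,4) × 0.722^0 × 0.278^4 = 1 × 1.0000 × 0.00597282 = 0.005973
Relative intensity = 0.005973 / 0.418520 × 100 = 1.4

1.4%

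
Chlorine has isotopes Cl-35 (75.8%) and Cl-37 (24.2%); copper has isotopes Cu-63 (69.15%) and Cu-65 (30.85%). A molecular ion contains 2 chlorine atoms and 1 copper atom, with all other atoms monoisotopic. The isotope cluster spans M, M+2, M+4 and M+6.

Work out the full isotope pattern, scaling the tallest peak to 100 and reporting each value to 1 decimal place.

Chlorine pattern (n=2): 0.574564 : 0.366872 : 0.058564
Copper pattern (n=1): 0.6915 : 0.3085
Convolve the two distributions (both contribute in 2-u steps):
  M: 0.574564×0.6915 = 0.397311
  M+2: 0.574564×0.3085 + 0.366872×0.6915 = 0.430945
  M+4: 0.366872×0.3085 + 0.058564×0.6915 = 0.153677
  M+6: 0.058564×0.3085 = 0.018067
Scale to base peak (0.430945) = 100: 92.2 : 100.0 : 35.7 : 4.2

92.2 : 100.0 : 35.7 : 4.2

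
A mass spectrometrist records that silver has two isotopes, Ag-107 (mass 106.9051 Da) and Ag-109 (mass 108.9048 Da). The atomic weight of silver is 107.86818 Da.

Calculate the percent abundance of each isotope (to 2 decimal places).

With x = fraction of Ag-107 (so Ag-109 is 1 − x):
106.9051·x + 108.9048·(1 − x) = 107.86818
(106.9051 − 108.9048)·x = 107.86818 − 108.9048
x = -1.03662 / -1.9997 = 0.51839 → 51.84% Ag-107, 48.16% Ag-109.

Ag-107: 51.84%, Ag-109: 48.16%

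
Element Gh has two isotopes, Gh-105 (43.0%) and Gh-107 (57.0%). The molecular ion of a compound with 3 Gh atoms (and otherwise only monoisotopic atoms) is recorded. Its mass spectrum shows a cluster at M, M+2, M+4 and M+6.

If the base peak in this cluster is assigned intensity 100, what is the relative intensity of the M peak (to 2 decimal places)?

(0.430 + 0.570)^3 gives M 0.0795, M+2 0.3162, M+4 0.4191, M+6 0.1852; the largest is M+4.
P(M+4) = C(3,2) × 0.430^1 × 0.570^2 = 3 × 0.4300 × 0.3249 = 0.419121 (base)
P(M) = C(3,0) × 0.430^3 × 0.570^0 = 1 × 0.079507 × 1.0000 = 0.079507
Relative intensity = 0.079507 / 0.419121 × 100 = 18.97

18.97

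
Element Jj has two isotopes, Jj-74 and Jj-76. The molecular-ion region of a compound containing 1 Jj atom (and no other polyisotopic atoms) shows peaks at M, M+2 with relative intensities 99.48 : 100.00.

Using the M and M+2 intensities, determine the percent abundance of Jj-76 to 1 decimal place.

50.1%

Write p for the Jj-74 fraction. I(M+2)/I(M) = [C(1,1)·p^0·(1−p)] / p^1 = 1·(1−p)/p = 100.00/99.48 = 1.0052
(1−p)/p = 1.0052/1 = 1.0052  ⇒  p = 1/(1 + 1.0052) = 0.4987
Jj-74: 49.9%, Jj-76: 50.1%.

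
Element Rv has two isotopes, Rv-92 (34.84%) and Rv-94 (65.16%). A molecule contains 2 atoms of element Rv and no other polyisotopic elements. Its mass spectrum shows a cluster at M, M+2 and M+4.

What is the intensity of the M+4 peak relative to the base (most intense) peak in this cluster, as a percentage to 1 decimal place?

93.5%

(0.3484 + 0.6516)^2 gives M 0.1214, M+2 0.4540, M+4 0.4246; the largest is M+2.
P(M+2) = C(2,1) × 0.3484^1 × 0.6516^1 = 2 × 0.3484 × 0.6516 = 0.454035 (base)
P(M+4) = C(2,2) × 0.3484^0 × 0.6516^2 = 1 × 1.0000 × 0.42458256 = 0.424583
Relative intensity = 0.424583 / 0.454035 × 100 = 93.5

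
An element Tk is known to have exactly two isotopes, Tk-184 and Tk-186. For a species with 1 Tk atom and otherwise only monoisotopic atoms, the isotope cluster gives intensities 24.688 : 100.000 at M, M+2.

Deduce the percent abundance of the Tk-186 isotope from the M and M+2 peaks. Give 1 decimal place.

Let p = fractional abundance of Tk-184. I(M+2)/I(M) = [C(1,1)·p^0·(1−p)] / p^1 = 1·(1−p)/p = 100.000/24.688 = 4.0506
(1−p)/p = 4.0506/1 = 4.0506  ⇒  p = 1/(1 + 4.0506) = 0.1980
Tk-184: 19.8%, Tk-186: 80.2%.

80.2%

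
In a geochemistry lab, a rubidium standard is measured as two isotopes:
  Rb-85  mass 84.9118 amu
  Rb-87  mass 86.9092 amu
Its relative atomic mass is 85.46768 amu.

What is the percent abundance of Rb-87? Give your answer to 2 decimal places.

27.83%

Writing the weighted mean with unknown fraction x of Rb-85:
84.9118·x + 86.9092·(1 − x) = 85.46768
(84.9118 − 86.9092)·x = 85.46768 − 86.9092
x = -1.44152 / -1.9974 = 0.72170 → 72.17% Rb-85, 27.83% Rb-87.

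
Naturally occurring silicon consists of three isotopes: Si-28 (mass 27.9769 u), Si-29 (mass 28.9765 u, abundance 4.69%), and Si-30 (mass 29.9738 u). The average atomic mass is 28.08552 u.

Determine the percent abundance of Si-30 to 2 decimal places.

3.09%

The remaining 95.31% is split between Si-28 (fraction x) and Si-30 (fraction 0.9531 − x).
Substituting: 27.9769x + 29.9738(0.9531 − x) = 26.72652215
(27.9769 − 29.9738)x = -1.84150663  ⇒  x = 0.92218, y = 0.03092
Si-28: 92.22%, Si-30: 3.09%.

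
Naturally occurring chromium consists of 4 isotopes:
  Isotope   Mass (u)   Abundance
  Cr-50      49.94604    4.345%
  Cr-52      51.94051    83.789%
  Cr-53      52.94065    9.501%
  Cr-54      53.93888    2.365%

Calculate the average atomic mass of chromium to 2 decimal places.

Weight each isotope mass by its fractional abundance: 0.04345 × 49.94604 + 0.83789 × 51.94051 + 0.09501 × 52.94065 + 0.02365 × 53.93888
= 2.170155 + 43.520434 + 5.029891 + 1.275655 = 51.996135 u

52.00 u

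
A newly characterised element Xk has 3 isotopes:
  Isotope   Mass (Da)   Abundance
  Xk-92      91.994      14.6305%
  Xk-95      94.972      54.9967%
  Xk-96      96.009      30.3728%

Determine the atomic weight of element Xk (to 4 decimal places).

94.8513 Da

Ar = Σ fᵢ·mᵢ = 0.146305 × 91.994 + 0.549967 × 94.972 + 0.303728 × 96.009
= 13.45918 + 52.23147 + 29.16062 = 94.85127 Da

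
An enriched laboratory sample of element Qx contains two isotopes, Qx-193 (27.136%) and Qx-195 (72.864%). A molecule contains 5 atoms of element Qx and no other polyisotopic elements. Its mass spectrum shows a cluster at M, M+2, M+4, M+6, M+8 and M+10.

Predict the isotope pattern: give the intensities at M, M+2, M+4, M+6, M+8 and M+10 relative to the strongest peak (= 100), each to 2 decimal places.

Each Qx atom is independently Qx-193 (p = 0.27136) or Qx-195 (q = 0.72864); the cluster is the binomial expansion (p + q)^5.
P(M) = 0.27136^5 = 0.001471
P(M+2) = 5 × 0.27136^4 × 0.72864^1 = 0.019755
P(M+4) = 10 × 0.27136^3 × 0.72864^2 = 0.106087
P(M+6) = 10 × 0.27136^2 × 0.72864^3 = 0.284859
P(M+8) = 5 × 0.27136^1 × 0.72864^4 = 0.382444
P(M+10) = 0.72864^5 = 0.205383
The M+8 peak is largest (0.382444); scaling to 100 gives 0.38 : 5.17 : 27.74 : 74.48 : 100.00 : 53.70.

0.38 : 5.17 : 27.74 : 74.48 : 100.00 : 53.70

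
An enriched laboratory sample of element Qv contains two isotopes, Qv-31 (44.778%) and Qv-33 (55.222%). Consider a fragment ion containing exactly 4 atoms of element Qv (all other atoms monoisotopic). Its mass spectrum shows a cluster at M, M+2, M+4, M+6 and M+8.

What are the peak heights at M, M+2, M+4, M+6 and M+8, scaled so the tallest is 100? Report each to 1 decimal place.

The 4 Qv atoms are independent, so intensities follow the terms of (0.44778 + 0.55222)^4.
P(M) = 0.44778^4 = 0.040203
P(M+2) = 4 × 0.44778^3 × 0.55222^1 = 0.198320
P(M+4) = 6 × 0.44778^2 × 0.55222^2 = 0.366864
P(M+6) = 4 × 0.44778^1 × 0.55222^3 = 0.301621
P(M+8) = 0.55222^4 = 0.092993
The M+4 peak is largest (0.366864); scaling to 100 gives 11.0 : 54.1 : 100.0 : 82.2 : 25.3.

11.0 : 54.1 : 100.0 : 82.2 : 25.3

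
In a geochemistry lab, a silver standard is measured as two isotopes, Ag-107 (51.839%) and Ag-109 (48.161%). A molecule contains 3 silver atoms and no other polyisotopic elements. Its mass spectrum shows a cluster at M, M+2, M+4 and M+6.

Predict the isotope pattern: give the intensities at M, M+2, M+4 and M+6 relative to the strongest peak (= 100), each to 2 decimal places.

Each Ag atom is independently Ag-107 (p = 0.51839) or Ag-109 (q = 0.48161); the cluster is the binomial expansion (p + q)^3.
P(M) = 0.51839^3 = 0.139306
P(M+2) = 3 × 0.51839^2 × 0.48161^1 = 0.388267
P(M+4) = 3 × 0.51839^1 × 0.48161^2 = 0.360719
P(M+6) = 0.48161^3 = 0.111709
The M+2 peak is largest (0.388267); scaling to 100 gives 35.88 : 100.00 : 92.90 : 28.77.

35.88 : 100.00 : 92.90 : 28.77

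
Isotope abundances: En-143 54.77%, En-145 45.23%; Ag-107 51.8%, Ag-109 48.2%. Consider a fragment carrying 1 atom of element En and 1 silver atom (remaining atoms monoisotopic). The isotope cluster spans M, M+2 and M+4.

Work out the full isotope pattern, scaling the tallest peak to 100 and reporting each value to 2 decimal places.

56.94 : 100.00 : 43.75

Element En pattern (n=1): 0.5477 : 0.4523
Silver pattern (n=1): 0.5180 : 0.4820
Convolve the two distributions (both contribute in 2-u steps):
  M: 0.5477×0.5180 = 0.283709
  M+2: 0.5477×0.4820 + 0.4523×0.5180 = 0.498283
  M+4: 0.4523×0.4820 = 0.218009
Scale to base peak (0.498283) = 100: 56.94 : 100.00 : 43.75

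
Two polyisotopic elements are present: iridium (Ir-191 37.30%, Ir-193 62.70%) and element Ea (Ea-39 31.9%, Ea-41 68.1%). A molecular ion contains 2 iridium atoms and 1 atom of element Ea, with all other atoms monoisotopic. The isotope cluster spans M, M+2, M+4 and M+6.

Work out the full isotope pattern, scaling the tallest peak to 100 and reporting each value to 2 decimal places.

Iridium pattern (n=2): 0.139129 : 0.467742 : 0.393129
Element Ea pattern (n=1): 0.3190 : 0.6810
Convolve the two distributions (both contribute in 2-u steps):
  M: 0.139129×0.3190 = 0.044382
  M+2: 0.139129×0.6810 + 0.467742×0.3190 = 0.243957
  M+4: 0.467742×0.6810 + 0.393129×0.3190 = 0.443940
  M+6: 0.393129×0.6810 = 0.267721
Scale to base peak (0.443940) = 100: 10.00 : 54.95 : 100.00 : 60.31

10.00 : 54.95 : 100.00 : 60.31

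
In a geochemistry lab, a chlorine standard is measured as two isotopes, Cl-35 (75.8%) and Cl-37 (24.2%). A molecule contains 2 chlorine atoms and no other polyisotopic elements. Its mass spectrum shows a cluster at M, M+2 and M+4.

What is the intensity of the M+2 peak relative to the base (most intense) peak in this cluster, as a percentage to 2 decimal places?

63.85%

(0.758 + 0.242)^2 gives M 0.5746, M+2 0.3669, M+4 0.0586; the largest is M.
P(M) = C(2,0) × 0.758^2 × 0.242^0 = 1 × 0.574564 × 1.0000 = 0.574564 (base)
P(M+2) = C(2,1) × 0.758^1 × 0.242^1 = 2 × 0.7580 × 0.2420 = 0.366872
Relative intensity = 0.366872 / 0.574564 × 100 = 63.85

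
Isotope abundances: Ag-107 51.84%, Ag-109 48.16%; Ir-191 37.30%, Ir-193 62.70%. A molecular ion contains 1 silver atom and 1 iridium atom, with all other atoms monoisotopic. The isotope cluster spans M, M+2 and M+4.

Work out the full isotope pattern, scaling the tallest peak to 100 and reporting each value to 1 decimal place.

38.3 : 100.0 : 59.8

Silver pattern (n=1): 0.5184 : 0.4816
Iridium pattern (n=1): 0.3730 : 0.6270
Convolve the two distributions (both contribute in 2-u steps):
  M: 0.5184×0.3730 = 0.193363
  M+2: 0.5184×0.6270 + 0.4816×0.3730 = 0.504674
  M+4: 0.4816×0.6270 = 0.301963
Scale to base peak (0.504674) = 100: 38.3 : 100.0 : 59.8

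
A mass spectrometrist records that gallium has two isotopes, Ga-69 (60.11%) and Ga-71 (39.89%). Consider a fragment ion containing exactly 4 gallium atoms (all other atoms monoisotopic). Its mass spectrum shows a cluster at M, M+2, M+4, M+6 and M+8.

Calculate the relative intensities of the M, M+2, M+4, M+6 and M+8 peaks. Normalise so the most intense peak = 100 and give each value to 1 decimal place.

Expanding (0.6011 + 0.3989)^4:
P(M) = 0.6011^4 = 0.130553
P(M+2) = 4 × 0.6011^3 × 0.3989^1 = 0.346549
P(M+4) = 6 × 0.6011^2 × 0.3989^2 = 0.344963
P(M+6) = 4 × 0.6011^1 × 0.3989^3 = 0.152616
P(M+8) = 0.3989^4 = 0.025320
The M+2 peak is largest (0.346549); scaling to 100 gives 37.7 : 100.0 : 99.5 : 44.0 : 7.3.

37.7 : 100.0 : 99.5 : 44.0 : 7.3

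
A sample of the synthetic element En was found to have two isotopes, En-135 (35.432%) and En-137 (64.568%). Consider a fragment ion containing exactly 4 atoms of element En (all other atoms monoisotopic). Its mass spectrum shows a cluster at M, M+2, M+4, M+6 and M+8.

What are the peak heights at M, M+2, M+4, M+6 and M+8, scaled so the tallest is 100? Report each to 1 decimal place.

The 4 En atoms are independent, so intensities follow the terms of (0.35432 + 0.64568)^4.
P(M) = 0.35432^4 = 0.015761
P(M+2) = 4 × 0.35432^3 × 0.64568^1 = 0.114885
P(M+4) = 6 × 0.35432^2 × 0.64568^2 = 0.314034
P(M+6) = 4 × 0.35432^1 × 0.64568^3 = 0.381512
P(M+8) = 0.64568^4 = 0.173808
The M+6 peak is largest (0.381512); scaling to 100 gives 4.1 : 30.1 : 82.3 : 100.0 : 45.6.

4.1 : 30.1 : 82.3 : 100.0 : 45.6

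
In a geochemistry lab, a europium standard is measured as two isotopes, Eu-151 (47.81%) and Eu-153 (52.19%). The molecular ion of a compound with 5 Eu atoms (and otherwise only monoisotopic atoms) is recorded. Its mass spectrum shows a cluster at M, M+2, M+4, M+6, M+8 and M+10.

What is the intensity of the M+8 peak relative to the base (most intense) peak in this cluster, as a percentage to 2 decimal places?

54.58%

Binomial terms of (0.4781 + 0.5219)^5: M 0.0250, M+2 0.1363, M+4 0.2977, M+6 0.3249, M+8 0.1774, M+10 0.0387 → M+6 is the base peak.
P(M+6) = C(5,3) × 0.4781^2 × 0.5219^3 = 10 × 0.22857961 × 0.14215492 = 0.324937 (base)
P(M+8) = C(5,4) × 0.4781^1 × 0.5219^4 = 5 × 0.4781 × 0.07419065 = 0.177353
Relative intensity = 0.177353 / 0.324937 × 100 = 54.58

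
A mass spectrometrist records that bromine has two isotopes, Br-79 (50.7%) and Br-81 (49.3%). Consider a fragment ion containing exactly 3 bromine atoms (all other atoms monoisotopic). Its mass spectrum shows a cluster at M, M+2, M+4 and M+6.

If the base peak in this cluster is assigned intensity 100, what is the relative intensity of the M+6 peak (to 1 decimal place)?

31.5

(0.507 + 0.493)^3 gives M 0.1303, M+2 0.3802, M+4 0.3697, M+6 0.1198; the largest is M+2.
P(M+2) = C(3,1) × 0.507^2 × 0.493^1 = 3 × 0.257049 × 0.4930 = 0.380175 (base)
P(M+6) = C(3,3) × 0.507^0 × 0.493^3 = 1 × 1.0000 × 0.11982316 = 0.119823
Relative intensity = 0.119823 / 0.380175 × 100 = 31.5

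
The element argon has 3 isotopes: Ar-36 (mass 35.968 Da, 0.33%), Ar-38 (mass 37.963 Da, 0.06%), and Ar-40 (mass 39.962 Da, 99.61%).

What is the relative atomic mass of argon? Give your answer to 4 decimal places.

39.9476 Da

Weight each isotope mass by its fractional abundance: 0.0033 × 35.968 + 0.0006 × 37.963 + 0.9961 × 39.962
= 0.11869 + 0.02278 + 39.80615 = 39.94762 Da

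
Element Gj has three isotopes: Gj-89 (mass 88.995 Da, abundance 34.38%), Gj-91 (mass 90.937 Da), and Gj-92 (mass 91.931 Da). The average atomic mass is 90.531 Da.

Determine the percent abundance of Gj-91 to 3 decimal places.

Let x and y be the fractions of Gj-91 and Gj-92. Then x + y = 1 − 0.3438 = 0.6562 and 90.937x + 91.931y = 90.531 − 0.3438×88.995 = 59.934519.
Substituting: 90.937x + 91.931(0.6562 − x) = 59.934519
(90.937 − 91.931)x = -0.3906032  ⇒  x = 0.39296, y = 0.26324
Gj-91: 39.296%, Gj-92: 26.324%.

39.296%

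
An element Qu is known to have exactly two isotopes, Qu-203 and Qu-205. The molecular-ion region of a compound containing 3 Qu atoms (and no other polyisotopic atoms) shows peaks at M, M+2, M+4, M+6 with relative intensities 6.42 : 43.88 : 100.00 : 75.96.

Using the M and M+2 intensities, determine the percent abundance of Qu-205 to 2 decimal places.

69.50%

If p is the fraction of Qu that is Qu-203, then I(M+2)/I(M) = [C(3,1)·p^2·(1−p)] / p^3 = 3·(1−p)/p = 43.88/6.42 = 6.8349
(1−p)/p = 6.8349/3 = 2.2783  ⇒  p = 1/(1 + 2.2783) = 0.3050
Qu-203: 30.50%, Qu-205: 69.50%.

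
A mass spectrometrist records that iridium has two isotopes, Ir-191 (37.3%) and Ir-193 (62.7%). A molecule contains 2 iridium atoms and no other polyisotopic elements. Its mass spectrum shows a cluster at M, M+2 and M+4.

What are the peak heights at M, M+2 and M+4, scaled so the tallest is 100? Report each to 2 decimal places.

Each Ir atom is independently Ir-191 (p = 0.373) or Ir-193 (q = 0.627); the cluster is the binomial expansion (p + q)^2.
P(M) = 0.373^2 = 0.139129
P(M+2) = 2 × 0.373^1 × 0.627^1 = 0.467742
P(M+4) = 0.627^2 = 0.393129
The M+2 peak is largest (0.467742); scaling to 100 gives 29.74 : 100.00 : 84.05.

29.74 : 100.00 : 84.05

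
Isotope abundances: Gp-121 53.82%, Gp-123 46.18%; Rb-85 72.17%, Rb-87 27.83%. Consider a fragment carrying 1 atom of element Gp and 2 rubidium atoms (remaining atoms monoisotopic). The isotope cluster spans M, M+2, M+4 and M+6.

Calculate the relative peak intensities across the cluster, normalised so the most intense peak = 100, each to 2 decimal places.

Element Gp pattern (n=1): 0.5382 : 0.4618
Rubidium pattern (n=2): 0.52085089 : 0.40169822 : 0.07745089
Convolve the two distributions (both contribute in 2-u steps):
  M: 0.5382×0.52085089 = 0.280322
  M+2: 0.5382×0.40169822 + 0.4618×0.52085089 = 0.456723
  M+4: 0.5382×0.07745089 + 0.4618×0.40169822 = 0.227188
  M+6: 0.4618×0.07745089 = 0.035767
Scale to base peak (0.456723) = 100: 61.38 : 100.00 : 49.74 : 7.83

61.38 : 100.00 : 49.74 : 7.83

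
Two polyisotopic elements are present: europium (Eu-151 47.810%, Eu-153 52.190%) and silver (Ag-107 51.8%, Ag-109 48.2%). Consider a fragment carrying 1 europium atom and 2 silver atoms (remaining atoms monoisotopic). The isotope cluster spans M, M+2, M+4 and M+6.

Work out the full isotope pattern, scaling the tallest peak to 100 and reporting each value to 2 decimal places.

Europium pattern (n=1): 0.4781 : 0.5219
Silver pattern (n=2): 0.268324 : 0.499352 : 0.232324
Convolve the two distributions (both contribute in 2-u steps):
  M: 0.4781×0.268324 = 0.128286
  M+2: 0.4781×0.499352 + 0.5219×0.268324 = 0.378778
  M+4: 0.4781×0.232324 + 0.5219×0.499352 = 0.371686
  M+6: 0.5219×0.232324 = 0.121250
Scale to base peak (0.378778) = 100: 33.87 : 100.00 : 98.13 : 32.01

33.87 : 100.00 : 98.13 : 32.01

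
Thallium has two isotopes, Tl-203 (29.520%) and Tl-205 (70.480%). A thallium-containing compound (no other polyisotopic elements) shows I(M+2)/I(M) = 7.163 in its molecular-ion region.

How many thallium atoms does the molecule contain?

3

The M+2/M ratio from n Tl atoms is n · q/p = n · 0.70480/0.29520.
n = 7.163 × 0.29520/0.70480 = 3.00 ≈ 3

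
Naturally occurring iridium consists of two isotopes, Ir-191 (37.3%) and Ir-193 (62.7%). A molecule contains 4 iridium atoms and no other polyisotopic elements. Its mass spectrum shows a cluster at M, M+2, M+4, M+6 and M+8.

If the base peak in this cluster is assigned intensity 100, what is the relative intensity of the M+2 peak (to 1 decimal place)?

35.4

(0.373 + 0.627)^4 gives M 0.0194, M+2 0.1302, M+4 0.3282, M+6 0.3678, M+8 0.1546; the largest is M+6.
P(M+6) = C(4,3) × 0.373^1 × 0.627^3 = 4 × 0.3730 × 0.24649188 = 0.367766 (base)
P(M+2) = C(4,1) × 0.373^3 × 0.627^1 = 4 × 0.05189512 × 0.6270 = 0.130153
Relative intensity = 0.130153 / 0.367766 × 100 = 35.4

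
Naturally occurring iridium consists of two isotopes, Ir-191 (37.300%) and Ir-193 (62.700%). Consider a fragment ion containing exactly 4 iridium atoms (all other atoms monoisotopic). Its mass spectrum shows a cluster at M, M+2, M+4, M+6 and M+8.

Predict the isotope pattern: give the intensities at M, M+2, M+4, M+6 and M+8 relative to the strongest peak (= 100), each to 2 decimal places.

5.26 : 35.39 : 89.23 : 100.00 : 42.02

Each Ir atom is independently Ir-191 (p = 0.37300) or Ir-193 (q = 0.62700); the cluster is the binomial expansion (p + q)^4.
P(M) = 0.37300^4 = 0.019357
P(M+2) = 4 × 0.37300^3 × 0.62700^1 = 0.130153
P(M+4) = 6 × 0.37300^2 × 0.62700^2 = 0.328174
P(M+6) = 4 × 0.37300^1 × 0.62700^3 = 0.367766
P(M+8) = 0.62700^4 = 0.154550
The M+6 peak is largest (0.367766); scaling to 100 gives 5.26 : 35.39 : 89.23 : 100.00 : 42.02.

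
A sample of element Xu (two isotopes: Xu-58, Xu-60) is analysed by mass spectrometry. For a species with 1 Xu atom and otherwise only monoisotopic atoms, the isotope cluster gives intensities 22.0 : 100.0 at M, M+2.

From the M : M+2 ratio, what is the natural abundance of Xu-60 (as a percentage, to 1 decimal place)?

82.0%

Write p for the Xu-58 fraction. I(M+2)/I(M) = [C(1,1)·p^0·(1−p)] / p^1 = 1·(1−p)/p = 100.0/22.0 = 4.5455
(1−p)/p = 4.5455/1 = 4.5455  ⇒  p = 1/(1 + 4.5455) = 0.1803
Xu-58: 18.0%, Xu-60: 82.0%.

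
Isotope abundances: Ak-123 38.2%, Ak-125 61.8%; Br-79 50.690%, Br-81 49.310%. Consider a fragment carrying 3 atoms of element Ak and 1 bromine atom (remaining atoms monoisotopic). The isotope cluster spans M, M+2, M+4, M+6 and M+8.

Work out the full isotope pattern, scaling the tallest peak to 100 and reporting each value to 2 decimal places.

Element Ak pattern (n=3): 0.05574297 : 0.2705431 : 0.4376849 : 0.23602903
Bromine pattern (n=1): 0.5069 : 0.4931
Convolve the two distributions (both contribute in 2-u steps):
  M: 0.05574297×0.5069 = 0.028256
  M+2: 0.05574297×0.4931 + 0.2705431×0.5069 = 0.164625
  M+4: 0.2705431×0.4931 + 0.4376849×0.5069 = 0.355267
  M+6: 0.4376849×0.4931 + 0.23602903×0.5069 = 0.335466
  M+8: 0.23602903×0.4931 = 0.116386
Scale to base peak (0.355267) = 100: 7.95 : 46.34 : 100.00 : 94.43 : 32.76

7.95 : 46.34 : 100.00 : 94.43 : 32.76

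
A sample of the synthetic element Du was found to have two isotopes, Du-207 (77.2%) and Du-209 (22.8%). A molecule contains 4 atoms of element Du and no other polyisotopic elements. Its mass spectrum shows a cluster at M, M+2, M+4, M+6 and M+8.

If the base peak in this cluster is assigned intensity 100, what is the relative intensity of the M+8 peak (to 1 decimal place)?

0.6

(0.772 + 0.228)^4 gives M 0.3552, M+2 0.4196, M+4 0.1859, M+6 0.0366, M+8 0.0027; the largest is M+2.
P(M+2) = C(4,1) × 0.772^3 × 0.228^1 = 4 × 0.46009965 × 0.2280 = 0.419611 (base)
P(M+8) = C(4,4) × 0.772^0 × 0.228^4 = 1 × 1.0000 × 0.00270234 = 0.002702
Relative intensity = 0.002702 / 0.419611 × 100 = 0.6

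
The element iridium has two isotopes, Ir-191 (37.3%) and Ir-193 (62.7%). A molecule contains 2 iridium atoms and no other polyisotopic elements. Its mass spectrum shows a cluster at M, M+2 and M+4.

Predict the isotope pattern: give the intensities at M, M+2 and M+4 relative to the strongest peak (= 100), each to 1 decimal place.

Each Ir atom is independently Ir-191 (p = 0.373) or Ir-193 (q = 0.627); the cluster is the binomial expansion (p + q)^2.
P(M) = 0.373^2 = 0.139129
P(M+2) = 2 × 0.373^1 × 0.627^1 = 0.467742
P(M+4) = 0.627^2 = 0.393129
The M+2 peak is largest (0.467742); scaling to 100 gives 29.7 : 100.0 : 84.0.

29.7 : 100.0 : 84.0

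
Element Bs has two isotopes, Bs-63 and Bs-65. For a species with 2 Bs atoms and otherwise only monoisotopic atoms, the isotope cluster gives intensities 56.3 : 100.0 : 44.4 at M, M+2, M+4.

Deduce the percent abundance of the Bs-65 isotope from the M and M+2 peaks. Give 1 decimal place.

Write p for the Bs-63 fraction. I(M+2)/I(M) = [C(2,1)·p^1·(1−p)] / p^2 = 2·(1−p)/p = 100.0/56.3 = 1.7762
(1−p)/p = 1.7762/2 = 0.8881  ⇒  p = 1/(1 + 0.8881) = 0.5296
Bs-63: 53.0%, Bs-65: 47.0%.

47.0%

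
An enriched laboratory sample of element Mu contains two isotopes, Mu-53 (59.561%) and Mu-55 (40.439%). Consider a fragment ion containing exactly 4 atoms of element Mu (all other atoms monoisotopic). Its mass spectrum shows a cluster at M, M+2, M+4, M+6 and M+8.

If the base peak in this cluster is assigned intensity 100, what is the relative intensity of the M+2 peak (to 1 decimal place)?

98.2

(0.59561 + 0.40439)^4 gives M 0.1258, M+2 0.3418, M+4 0.3481, M+6 0.1576, M+8 0.0267; the largest is M+4.
P(M+4) = C(4,2) × 0.59561^2 × 0.40439^2 = 6 × 0.35475127 × 0.16353127 = 0.348078 (base)
P(M+2) = C(4,1) × 0.59561^3 × 0.40439^1 = 4 × 0.21129341 × 0.40439 = 0.341780
Relative intensity = 0.341780 / 0.348078 × 100 = 98.2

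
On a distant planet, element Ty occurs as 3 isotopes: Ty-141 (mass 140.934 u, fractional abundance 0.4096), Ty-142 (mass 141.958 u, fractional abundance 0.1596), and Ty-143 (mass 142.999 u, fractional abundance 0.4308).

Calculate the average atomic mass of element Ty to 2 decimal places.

The abundance-weighted mean is 0.4096 × 140.934 + 0.1596 × 141.958 + 0.4308 × 142.999
= 57.7266 + 22.6565 + 61.6040 = 141.9871 u

141.99 u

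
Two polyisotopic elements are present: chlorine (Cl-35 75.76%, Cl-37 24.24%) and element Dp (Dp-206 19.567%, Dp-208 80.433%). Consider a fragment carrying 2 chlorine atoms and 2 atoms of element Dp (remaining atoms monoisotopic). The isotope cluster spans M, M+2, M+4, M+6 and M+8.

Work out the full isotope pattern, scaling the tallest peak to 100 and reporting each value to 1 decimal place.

Chlorine pattern (n=2): 0.57395776 : 0.36728448 : 0.05875776
Element Dp pattern (n=2): 0.03828675 : 0.3147665 : 0.64694675
Convolve the two distributions (both contribute in 2-u steps):
  M: 0.57395776×0.03828675 = 0.021975
  M+2: 0.57395776×0.3147665 + 0.36728448×0.03828675 = 0.194725
  M+4: 0.57395776×0.64694675 + 0.36728448×0.3147665 + 0.05875776×0.03828675 = 0.489179
  M+6: 0.36728448×0.64694675 + 0.05875776×0.3147665 = 0.256108
  M+8: 0.05875776×0.64694675 = 0.038013
Scale to base peak (0.489179) = 100: 4.5 : 39.8 : 100.0 : 52.4 : 7.8

4.5 : 39.8 : 100.0 : 52.4 : 7.8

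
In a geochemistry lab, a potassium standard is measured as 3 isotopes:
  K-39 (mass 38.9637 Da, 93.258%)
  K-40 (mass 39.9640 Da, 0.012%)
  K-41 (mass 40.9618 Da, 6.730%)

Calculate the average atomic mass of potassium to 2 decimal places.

39.10 Da

Weight each isotope mass by its fractional abundance: 0.93258 × 38.9637 + 0.00012 × 39.9640 + 0.06730 × 40.9618
= 36.33677 + 0.00480 + 2.75673 = 39.09830 Da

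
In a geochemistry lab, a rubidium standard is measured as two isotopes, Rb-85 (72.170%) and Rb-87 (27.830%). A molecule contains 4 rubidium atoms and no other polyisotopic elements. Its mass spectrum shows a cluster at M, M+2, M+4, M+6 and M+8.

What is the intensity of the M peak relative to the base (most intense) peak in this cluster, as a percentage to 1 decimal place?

(0.72170 + 0.27830)^4 gives M 0.2713, M+2 0.4184, M+4 0.2420, M+6 0.0622, M+8 0.0060; the largest is M+2.
P(M+2) = C(4,1) × 0.72170^3 × 0.27830^1 = 4 × 0.37589809 × 0.2783 = 0.418450 (base)
P(M) = C(4,0) × 0.72170^4 × 0.27830^0 = 1 × 0.27128565 × 1.0000 = 0.271286
Relative intensity = 0.271286 / 0.418450 × 100 = 64.8

64.8%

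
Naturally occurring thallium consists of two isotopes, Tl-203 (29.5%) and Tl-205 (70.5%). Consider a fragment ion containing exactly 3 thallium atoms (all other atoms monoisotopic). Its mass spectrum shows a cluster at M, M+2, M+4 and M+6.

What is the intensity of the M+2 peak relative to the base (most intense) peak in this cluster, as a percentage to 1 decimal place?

(0.295 + 0.705)^3 gives M 0.0257, M+2 0.1841, M+4 0.4399, M+6 0.3504; the largest is M+4.
P(M+4) = C(3,2) × 0.295^1 × 0.705^2 = 3 × 0.2950 × 0.497025 = 0.439867 (base)
P(M+2) = C(3,1) × 0.295^2 × 0.705^1 = 3 × 0.087025 × 0.7050 = 0.184058
Relative intensity = 0.184058 / 0.439867 × 100 = 41.8

41.8%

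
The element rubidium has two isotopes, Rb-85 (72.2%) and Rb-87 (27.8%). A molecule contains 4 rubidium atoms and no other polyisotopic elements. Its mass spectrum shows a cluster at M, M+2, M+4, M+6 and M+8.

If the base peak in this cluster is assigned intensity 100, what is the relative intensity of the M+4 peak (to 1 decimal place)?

57.8

(0.722 + 0.278)^4 gives M 0.2717, M+2 0.4185, M+4 0.2417, M+6 0.0620, M+8 0.0060; the largest is M+2.
P(M+2) = C(4,1) × 0.722^3 × 0.278^1 = 4 × 0.37636705 × 0.2780 = 0.418520 (base)
P(M+4) = C(4,2) × 0.722^2 × 0.278^2 = 6 × 0.521284 × 0.077284 = 0.241721
Relative intensity = 0.241721 / 0.418520 × 100 = 57.8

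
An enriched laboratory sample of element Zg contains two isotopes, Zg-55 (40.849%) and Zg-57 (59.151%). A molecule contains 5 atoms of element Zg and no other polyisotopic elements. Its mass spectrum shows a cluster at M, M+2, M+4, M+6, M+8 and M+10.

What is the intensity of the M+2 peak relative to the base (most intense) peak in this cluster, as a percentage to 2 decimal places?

23.85%

Binomial terms of (0.40849 + 0.59151)^5: M 0.0114, M+2 0.0823, M+4 0.2385, M+6 0.3453, M+8 0.2500, M+10 0.0724 → M+6 is the base peak.
P(M+6) = C(5,3) × 0.40849^2 × 0.59151^3 = 10 × 0.16686408 × 0.20695993 = 0.345342 (base)
P(M+2) = C(5,1) × 0.40849^4 × 0.59151^1 = 5 × 0.02784362 × 0.59151 = 0.082349
Relative intensity = 0.082349 / 0.345342 × 100 = 23.85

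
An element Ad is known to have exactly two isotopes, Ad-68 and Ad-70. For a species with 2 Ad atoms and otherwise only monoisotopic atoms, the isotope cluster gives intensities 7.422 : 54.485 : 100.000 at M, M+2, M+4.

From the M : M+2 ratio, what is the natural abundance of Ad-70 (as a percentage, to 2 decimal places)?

78.59%

If p is the fraction of Ad that is Ad-68, then I(M+2)/I(M) = [C(2,1)·p^1·(1−p)] / p^2 = 2·(1−p)/p = 54.485/7.422 = 7.3410
(1−p)/p = 7.3410/2 = 3.6705  ⇒  p = 1/(1 + 3.6705) = 0.2141
Ad-68: 21.41%, Ad-70: 78.59%.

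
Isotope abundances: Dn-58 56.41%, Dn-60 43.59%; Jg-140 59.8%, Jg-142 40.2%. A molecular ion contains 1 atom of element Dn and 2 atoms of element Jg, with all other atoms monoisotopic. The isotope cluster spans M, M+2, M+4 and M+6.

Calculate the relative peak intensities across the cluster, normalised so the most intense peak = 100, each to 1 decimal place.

47.2 : 100.0 : 70.4 : 16.5

Element Dn pattern (n=1): 0.5641 : 0.4359
Element Jg pattern (n=2): 0.357604 : 0.480792 : 0.161604
Convolve the two distributions (both contribute in 2-u steps):
  M: 0.5641×0.357604 = 0.201724
  M+2: 0.5641×0.480792 + 0.4359×0.357604 = 0.427094
  M+4: 0.5641×0.161604 + 0.4359×0.480792 = 0.300738
  M+6: 0.4359×0.161604 = 0.070443
Scale to base peak (0.427094) = 100: 47.2 : 100.0 : 70.4 : 16.5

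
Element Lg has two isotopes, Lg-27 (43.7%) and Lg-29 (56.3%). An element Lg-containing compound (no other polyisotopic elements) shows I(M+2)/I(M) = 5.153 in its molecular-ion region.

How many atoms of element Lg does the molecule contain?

The M+2/M ratio from n Lg atoms is n · q/p = n · 0.563/0.437.
n = 5.153 × 0.437/0.563 = 4.00 ≈ 4

4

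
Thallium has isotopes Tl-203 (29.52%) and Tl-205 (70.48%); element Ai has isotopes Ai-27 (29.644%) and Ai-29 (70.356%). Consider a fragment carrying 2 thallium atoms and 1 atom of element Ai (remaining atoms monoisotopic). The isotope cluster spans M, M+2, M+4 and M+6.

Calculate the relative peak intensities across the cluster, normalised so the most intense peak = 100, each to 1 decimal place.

5.9 : 42.0 : 100.0 : 79.4

Thallium pattern (n=2): 0.08714304 : 0.41611392 : 0.49674304
Element Ai pattern (n=1): 0.29644 : 0.70356
Convolve the two distributions (both contribute in 2-u steps):
  M: 0.08714304×0.29644 = 0.025833
  M+2: 0.08714304×0.70356 + 0.41611392×0.29644 = 0.184663
  M+4: 0.41611392×0.70356 + 0.49674304×0.29644 = 0.440016
  M+6: 0.49674304×0.70356 = 0.349489
Scale to base peak (0.440016) = 100: 5.9 : 42.0 : 100.0 : 79.4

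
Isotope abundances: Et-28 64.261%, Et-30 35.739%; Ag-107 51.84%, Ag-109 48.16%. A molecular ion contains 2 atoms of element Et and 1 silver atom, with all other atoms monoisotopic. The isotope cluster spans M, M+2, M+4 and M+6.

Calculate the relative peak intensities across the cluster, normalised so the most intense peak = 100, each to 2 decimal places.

Element Et pattern (n=2): 0.41294761 : 0.45932478 : 0.12772761
Silver pattern (n=1): 0.5184 : 0.4816
Convolve the two distributions (both contribute in 2-u steps):
  M: 0.41294761×0.5184 = 0.214072
  M+2: 0.41294761×0.4816 + 0.45932478×0.5184 = 0.436990
  M+4: 0.45932478×0.4816 + 0.12772761×0.5184 = 0.287425
  M+6: 0.12772761×0.4816 = 0.061514
Scale to base peak (0.436990) = 100: 48.99 : 100.00 : 65.77 : 14.08

48.99 : 100.00 : 65.77 : 14.08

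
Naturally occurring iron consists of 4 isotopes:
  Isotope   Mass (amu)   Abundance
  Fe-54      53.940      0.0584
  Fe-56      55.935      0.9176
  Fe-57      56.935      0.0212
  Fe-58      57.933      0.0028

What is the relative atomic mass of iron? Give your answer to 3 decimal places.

55.845 amu

Ar = Σ fᵢ·mᵢ = 0.0584 × 53.940 + 0.9176 × 55.935 + 0.0212 × 56.935 + 0.0028 × 57.933
= 3.1501 + 51.3260 + 1.2070 + 0.1622 = 55.8453 amu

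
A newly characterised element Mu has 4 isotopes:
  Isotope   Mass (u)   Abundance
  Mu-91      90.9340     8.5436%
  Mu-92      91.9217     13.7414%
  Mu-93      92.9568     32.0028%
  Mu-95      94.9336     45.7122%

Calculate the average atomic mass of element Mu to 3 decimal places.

The abundance-weighted mean is 0.085436 × 90.9340 + 0.137414 × 91.9217 + 0.320028 × 92.9568 + 0.457122 × 94.9336
= 7.76904 + 12.63133 + 29.74878 + 43.39624 = 93.54539 u

93.545 u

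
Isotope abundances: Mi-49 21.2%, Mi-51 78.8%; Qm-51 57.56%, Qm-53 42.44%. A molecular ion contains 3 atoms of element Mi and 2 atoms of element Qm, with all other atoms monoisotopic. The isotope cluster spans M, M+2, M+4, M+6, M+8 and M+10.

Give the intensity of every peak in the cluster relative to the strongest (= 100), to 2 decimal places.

0.84 : 10.65 : 49.30 : 100.00 : 82.89 : 23.55

Element Mi pattern (n=3): 0.00952813 : 0.10624762 : 0.39492038 : 0.48930387
Element Qm pattern (n=2): 0.33131536 : 0.48856928 : 0.18011536
Convolve the two distributions (both contribute in 2-u steps):
  M: 0.00952813×0.33131536 = 0.003157
  M+2: 0.00952813×0.48856928 + 0.10624762×0.33131536 = 0.039857
  M+4: 0.00952813×0.18011536 + 0.10624762×0.48856928 + 0.39492038×0.33131536 = 0.184469
  M+6: 0.10624762×0.18011536 + 0.39492038×0.48856928 + 0.48930387×0.33131536 = 0.374197
  M+8: 0.39492038×0.18011536 + 0.48930387×0.48856928 = 0.310190
  M+10: 0.48930387×0.18011536 = 0.088131
Scale to base peak (0.374197) = 100: 0.84 : 10.65 : 49.30 : 100.00 : 82.89 : 23.55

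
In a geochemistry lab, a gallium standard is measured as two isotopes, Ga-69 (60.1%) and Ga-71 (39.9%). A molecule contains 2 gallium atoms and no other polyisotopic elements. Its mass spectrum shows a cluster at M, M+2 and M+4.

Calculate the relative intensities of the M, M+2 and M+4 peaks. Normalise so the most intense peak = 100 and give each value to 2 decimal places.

Each Ga atom is independently Ga-69 (p = 0.601) or Ga-71 (q = 0.399); the cluster is the binomial expansion (p + q)^2.
P(M) = 0.601^2 = 0.361201
P(M+2) = 2 × 0.601^1 × 0.399^1 = 0.479598
P(M+4) = 0.399^2 = 0.159201
The M+2 peak is largest (0.479598); scaling to 100 gives 75.31 : 100.00 : 33.19.

75.31 : 100.00 : 33.19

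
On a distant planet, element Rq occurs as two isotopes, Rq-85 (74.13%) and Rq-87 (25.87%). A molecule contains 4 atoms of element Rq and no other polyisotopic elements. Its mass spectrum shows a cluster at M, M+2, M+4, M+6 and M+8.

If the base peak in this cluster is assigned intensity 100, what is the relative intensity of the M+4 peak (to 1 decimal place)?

52.3

(0.7413 + 0.2587)^4 gives M 0.3020, M+2 0.4215, M+4 0.2207, M+6 0.0513, M+8 0.0045; the largest is M+2.
P(M+2) = C(4,1) × 0.7413^3 × 0.2587^1 = 4 × 0.40736339 × 0.2587 = 0.421540 (base)
P(M+4) = C(4,2) × 0.7413^2 × 0.2587^2 = 6 × 0.54952569 × 0.06692569 = 0.220664
Relative intensity = 0.220664 / 0.421540 × 100 = 52.3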